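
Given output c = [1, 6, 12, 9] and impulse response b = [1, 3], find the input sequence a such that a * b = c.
Deconvolve c=[1, 6, 12, 9] by b=[1, 3]. Since b[0]=1, solve forward: a[0] = c[0] / 1 = 1; a[1] = (c[1] - 1×3) / 1 = 3; a[2] = (c[2] - 3×3) / 1 = 3. So a = [1, 3, 3]. Check by forward convolution: c[0] = 1×1 = 1; c[1] = 1×3 + 3×1 = 6; c[2] = 3×3 + 3×1 = 12; c[3] = 3×3 = 9

[1, 3, 3]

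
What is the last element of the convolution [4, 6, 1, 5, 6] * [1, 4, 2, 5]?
Use y[k] = Σ_i a[i]·b[k-i] at k=7. y[7] = 6×5 = 30

30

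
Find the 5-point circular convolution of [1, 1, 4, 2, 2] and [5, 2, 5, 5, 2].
Use y[k] = Σ_j u[j]·v[(k-j) mod 5]. y[0] = 1×5 + 1×2 + 4×5 + 2×5 + 2×2 = 41; y[1] = 1×2 + 1×5 + 4×2 + 2×5 + 2×5 = 35; y[2] = 1×5 + 1×2 + 4×5 + 2×2 + 2×5 = 41; y[3] = 1×5 + 1×5 + 4×2 + 2×5 + 2×2 = 32; y[4] = 1×2 + 1×5 + 4×5 + 2×2 + 2×5 = 41. Result: [41, 35, 41, 32, 41]

[41, 35, 41, 32, 41]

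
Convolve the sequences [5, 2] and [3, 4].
y[0] = 5×3 = 15; y[1] = 5×4 + 2×3 = 26; y[2] = 2×4 = 8

[15, 26, 8]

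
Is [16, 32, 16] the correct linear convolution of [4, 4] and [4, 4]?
Recompute linear convolution of [4, 4] and [4, 4]: y[0] = 4×4 = 16; y[1] = 4×4 + 4×4 = 32; y[2] = 4×4 = 16 → [16, 32, 16]. Given [16, 32, 16] matches, so answer: Yes

Yes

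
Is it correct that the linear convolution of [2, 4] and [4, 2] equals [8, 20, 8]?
Recompute linear convolution of [2, 4] and [4, 2]: y[0] = 2×4 = 8; y[1] = 2×2 + 4×4 = 20; y[2] = 4×2 = 8 → [8, 20, 8]. Given [8, 20, 8] matches, so answer: Yes

Yes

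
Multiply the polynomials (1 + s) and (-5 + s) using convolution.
Ascending coefficients: a = [1, 1], b = [-5, 1]. c[0] = 1×-5 = -5; c[1] = 1×1 + 1×-5 = -4; c[2] = 1×1 = 1. Result coefficients: [-5, -4, 1] → -5 - 4s + s^2

-5 - 4s + s^2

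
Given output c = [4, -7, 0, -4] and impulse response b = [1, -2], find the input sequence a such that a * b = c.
Deconvolve c=[4, -7, 0, -4] by b=[1, -2]. Since b[0]=1, solve forward: a[0] = c[0] / 1 = 4; a[1] = (c[1] - 4×-2) / 1 = 1; a[2] = (c[2] - 1×-2) / 1 = 2. So a = [4, 1, 2]. Check by forward convolution: c[0] = 4×1 = 4; c[1] = 4×-2 + 1×1 = -7; c[2] = 1×-2 + 2×1 = 0; c[3] = 2×-2 = -4

[4, 1, 2]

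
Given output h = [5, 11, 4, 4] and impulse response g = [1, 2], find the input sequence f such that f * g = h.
Deconvolve h=[5, 11, 4, 4] by g=[1, 2]. Since g[0]=1, solve forward: f[0] = h[0] / 1 = 5; f[1] = (h[1] - 5×2) / 1 = 1; f[2] = (h[2] - 1×2) / 1 = 2. So f = [5, 1, 2]. Check by forward convolution: h[0] = 5×1 = 5; h[1] = 5×2 + 1×1 = 11; h[2] = 1×2 + 2×1 = 4; h[3] = 2×2 = 4

[5, 1, 2]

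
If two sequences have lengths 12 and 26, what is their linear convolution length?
Linear/full convolution length: m + n - 1 = 12 + 26 - 1 = 37

37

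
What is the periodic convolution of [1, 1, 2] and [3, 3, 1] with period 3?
Use y[k] = Σ_j x[j]·h[(k-j) mod 3]. y[0] = 1×3 + 1×1 + 2×3 = 10; y[1] = 1×3 + 1×3 + 2×1 = 8; y[2] = 1×1 + 1×3 + 2×3 = 10. Result: [10, 8, 10]

[10, 8, 10]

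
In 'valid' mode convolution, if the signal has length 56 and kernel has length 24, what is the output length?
'Valid' mode counts only positions where the kernel fully overlaps the signal: m - n + 1 = 56 - 24 + 1 = 33

33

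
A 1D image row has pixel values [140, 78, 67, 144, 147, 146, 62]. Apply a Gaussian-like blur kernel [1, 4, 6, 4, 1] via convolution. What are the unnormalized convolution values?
Convolve image row [140, 78, 67, 144, 147, 146, 62] with kernel [1, 4, 6, 4, 1]: y[0] = 140×1 = 140; y[1] = 140×4 + 78×1 = 638; y[2] = 140×6 + 78×4 + 67×1 = 1219; y[3] = 140×4 + 78×6 + 67×4 + 144×1 = 1440; y[4] = 140×1 + 78×4 + 67×6 + 144×4 + 147×1 = 1577; y[5] = 78×1 + 67×4 + 144×6 + 147×4 + 146×1 = 1944; y[6] = 67×1 + 144×4 + 147×6 + 146×4 + 62×1 = 2171; y[7] = 144×1 + 147×4 + 146×6 + 62×4 = 1856; y[8] = 147×1 + 146×4 + 62×6 = 1103; y[9] = 146×1 + 62×4 = 394; y[10] = 62×1 = 62 → [140, 638, 1219, 1440, 1577, 1944, 2171, 1856, 1103, 394, 62]. Normalization factor = sum(kernel) = 16.

[140, 638, 1219, 1440, 1577, 1944, 2171, 1856, 1103, 394, 62]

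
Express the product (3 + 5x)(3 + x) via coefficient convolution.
Ascending coefficients: a = [3, 5], b = [3, 1]. c[0] = 3×3 = 9; c[1] = 3×1 + 5×3 = 18; c[2] = 5×1 = 5. Result coefficients: [9, 18, 5] → 9 + 18x + 5x^2

9 + 18x + 5x^2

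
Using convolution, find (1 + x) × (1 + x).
Ascending coefficients: a = [1, 1], b = [1, 1]. c[0] = 1×1 = 1; c[1] = 1×1 + 1×1 = 2; c[2] = 1×1 = 1. Result coefficients: [1, 2, 1] → 1 + 2x + x^2

1 + 2x + x^2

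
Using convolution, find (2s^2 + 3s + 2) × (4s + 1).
Ascending coefficients: a = [2, 3, 2], b = [1, 4]. c[0] = 2×1 = 2; c[1] = 2×4 + 3×1 = 11; c[2] = 3×4 + 2×1 = 14; c[3] = 2×4 = 8. Result coefficients: [2, 11, 14, 8] → 8s^3 + 14s^2 + 11s + 2

8s^3 + 14s^2 + 11s + 2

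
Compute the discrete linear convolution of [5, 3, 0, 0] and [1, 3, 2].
y[0] = 5×1 = 5; y[1] = 5×3 + 3×1 = 18; y[2] = 5×2 + 3×3 + 0×1 = 19; y[3] = 3×2 + 0×3 + 0×1 = 6; y[4] = 0×2 + 0×3 = 0; y[5] = 0×2 = 0

[5, 18, 19, 6, 0, 0]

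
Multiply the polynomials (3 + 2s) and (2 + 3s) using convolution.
Ascending coefficients: a = [3, 2], b = [2, 3]. c[0] = 3×2 = 6; c[1] = 3×3 + 2×2 = 13; c[2] = 2×3 = 6. Result coefficients: [6, 13, 6] → 6 + 13s + 6s^2

6 + 13s + 6s^2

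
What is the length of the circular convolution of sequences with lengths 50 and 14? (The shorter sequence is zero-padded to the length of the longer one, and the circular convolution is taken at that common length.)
Circular convolution (zero-padding the shorter input) has length max(m, n) = max(50, 14) = 50

50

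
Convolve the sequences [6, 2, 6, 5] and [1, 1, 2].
y[0] = 6×1 = 6; y[1] = 6×1 + 2×1 = 8; y[2] = 6×2 + 2×1 + 6×1 = 20; y[3] = 2×2 + 6×1 + 5×1 = 15; y[4] = 6×2 + 5×1 = 17; y[5] = 5×2 = 10

[6, 8, 20, 15, 17, 10]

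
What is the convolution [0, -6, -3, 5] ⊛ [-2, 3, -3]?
y[0] = 0×-2 = 0; y[1] = 0×3 + -6×-2 = 12; y[2] = 0×-3 + -6×3 + -3×-2 = -12; y[3] = -6×-3 + -3×3 + 5×-2 = -1; y[4] = -3×-3 + 5×3 = 24; y[5] = 5×-3 = -15

[0, 12, -12, -1, 24, -15]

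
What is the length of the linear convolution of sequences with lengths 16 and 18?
Linear/full convolution length: m + n - 1 = 16 + 18 - 1 = 33

33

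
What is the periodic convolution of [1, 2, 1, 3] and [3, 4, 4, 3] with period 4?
Use y[k] = Σ_j u[j]·v[(k-j) mod 4]. y[0] = 1×3 + 2×3 + 1×4 + 3×4 = 25; y[1] = 1×4 + 2×3 + 1×3 + 3×4 = 25; y[2] = 1×4 + 2×4 + 1×3 + 3×3 = 24; y[3] = 1×3 + 2×4 + 1×4 + 3×3 = 24. Result: [25, 25, 24, 24]

[25, 25, 24, 24]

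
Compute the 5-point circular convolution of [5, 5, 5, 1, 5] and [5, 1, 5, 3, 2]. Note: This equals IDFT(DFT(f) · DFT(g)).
Either evaluate y[k] = Σ_j f[j]·g[(k-j) mod 5] directly, or use IDFT(DFT(f) · DFT(g)). y[0] = 5×5 + 5×2 + 5×3 + 1×5 + 5×1 = 60; y[1] = 5×1 + 5×5 + 5×2 + 1×3 + 5×5 = 68; y[2] = 5×5 + 5×1 + 5×5 + 1×2 + 5×3 = 72; y[3] = 5×3 + 5×5 + 5×1 + 1×5 + 5×2 = 60; y[4] = 5×2 + 5×3 + 5×5 + 1×1 + 5×5 = 76. Result: [60, 68, 72, 60, 76]

[60, 68, 72, 60, 76]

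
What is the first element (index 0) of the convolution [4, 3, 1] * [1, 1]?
Use y[k] = Σ_i a[i]·b[k-i] at k=0. y[0] = 4×1 = 4

4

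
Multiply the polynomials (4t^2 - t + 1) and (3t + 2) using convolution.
Ascending coefficients: a = [1, -1, 4], b = [2, 3]. c[0] = 1×2 = 2; c[1] = 1×3 + -1×2 = 1; c[2] = -1×3 + 4×2 = 5; c[3] = 4×3 = 12. Result coefficients: [2, 1, 5, 12] → 12t^3 + 5t^2 + t + 2

12t^3 + 5t^2 + t + 2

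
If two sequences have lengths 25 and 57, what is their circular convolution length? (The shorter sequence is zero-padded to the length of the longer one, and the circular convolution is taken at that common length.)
Circular convolution (zero-padding the shorter input) has length max(m, n) = max(25, 57) = 57

57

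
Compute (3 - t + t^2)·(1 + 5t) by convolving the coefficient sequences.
Ascending coefficients: a = [3, -1, 1], b = [1, 5]. c[0] = 3×1 = 3; c[1] = 3×5 + -1×1 = 14; c[2] = -1×5 + 1×1 = -4; c[3] = 1×5 = 5. Result coefficients: [3, 14, -4, 5] → 3 + 14t - 4t^2 + 5t^3

3 + 14t - 4t^2 + 5t^3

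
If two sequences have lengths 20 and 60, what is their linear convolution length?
Linear/full convolution length: m + n - 1 = 20 + 60 - 1 = 79

79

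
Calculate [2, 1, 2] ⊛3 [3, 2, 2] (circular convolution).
Use y[k] = Σ_j f[j]·g[(k-j) mod 3]. y[0] = 2×3 + 1×2 + 2×2 = 12; y[1] = 2×2 + 1×3 + 2×2 = 11; y[2] = 2×2 + 1×2 + 2×3 = 12. Result: [12, 11, 12]

[12, 11, 12]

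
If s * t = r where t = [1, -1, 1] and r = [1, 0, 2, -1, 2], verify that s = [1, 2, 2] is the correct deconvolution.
Forward-compute [1, 2, 2] * [1, -1, 1]: r[0] = 1×1 = 1; r[1] = 1×-1 + 2×1 = 1; r[2] = 1×1 + 2×-1 + 2×1 = 1; r[3] = 2×1 + 2×-1 = 0; r[4] = 2×1 = 2 → [1, 1, 1, 0, 2]. Does not match given r = [1, 0, 2, -1, 2].

Not verified. [1, 2, 2] * [1, -1, 1] = [1, 1, 1, 0, 2], which differs from [1, 0, 2, -1, 2] at index 1.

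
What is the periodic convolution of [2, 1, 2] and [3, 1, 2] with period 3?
Use y[k] = Σ_j x[j]·h[(k-j) mod 3]. y[0] = 2×3 + 1×2 + 2×1 = 10; y[1] = 2×1 + 1×3 + 2×2 = 9; y[2] = 2×2 + 1×1 + 2×3 = 11. Result: [10, 9, 11]

[10, 9, 11]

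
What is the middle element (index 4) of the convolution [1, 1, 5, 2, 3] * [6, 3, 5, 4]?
Use y[k] = Σ_i a[i]·b[k-i] at k=4. y[4] = 1×4 + 5×5 + 2×3 + 3×6 = 53

53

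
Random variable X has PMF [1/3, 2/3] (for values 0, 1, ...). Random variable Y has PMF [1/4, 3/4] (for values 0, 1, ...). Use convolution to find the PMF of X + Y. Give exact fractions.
P(X+Y=k) = Σ_i P(X=i)·P(Y=k-i) — a convolution of [1/3, 2/3] and [1/4, 3/4]. P(X+Y=0) = (1/3)×(1/4) = 1/12; P(X+Y=1) = (1/3)×(3/4) + (2/3)×(1/4) = 1/4 + 1/6 = 5/12; P(X+Y=2) = (2/3)×(3/4) = 1/2. PMF: [1/12, 5/12, 1/2] (sums to 1 ✓)

[1/12, 5/12, 1/2]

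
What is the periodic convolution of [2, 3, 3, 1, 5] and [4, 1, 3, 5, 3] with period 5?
Use y[k] = Σ_j s[j]·t[(k-j) mod 5]. y[0] = 2×4 + 3×3 + 3×5 + 1×3 + 5×1 = 40; y[1] = 2×1 + 3×4 + 3×3 + 1×5 + 5×3 = 43; y[2] = 2×3 + 3×1 + 3×4 + 1×3 + 5×5 = 49; y[3] = 2×5 + 3×3 + 3×1 + 1×4 + 5×3 = 41; y[4] = 2×3 + 3×5 + 3×3 + 1×1 + 5×4 = 51. Result: [40, 43, 49, 41, 51]

[40, 43, 49, 41, 51]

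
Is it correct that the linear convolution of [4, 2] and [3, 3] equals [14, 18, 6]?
Recompute linear convolution of [4, 2] and [3, 3]: y[0] = 4×3 = 12; y[1] = 4×3 + 2×3 = 18; y[2] = 2×3 = 6 → [12, 18, 6]. Compare to given [14, 18, 6]: they differ at index 0: given 14, correct 12, so answer: No

No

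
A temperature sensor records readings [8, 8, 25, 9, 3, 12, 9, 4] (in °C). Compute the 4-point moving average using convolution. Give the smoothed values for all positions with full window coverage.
4-point moving average kernel = [1, 1, 1, 1]. Apply in 'valid' mode (full window coverage): avg[0] = (8 + 8 + 25 + 9) / 4 = 12.5; avg[1] = (8 + 25 + 9 + 3) / 4 = 11.25; avg[2] = (25 + 9 + 3 + 12) / 4 = 12.25; avg[3] = (9 + 3 + 12 + 9) / 4 = 8.25; avg[4] = (3 + 12 + 9 + 4) / 4 = 7.0. Smoothed values: [12.5, 11.25, 12.25, 8.25, 7.0]

[12.5, 11.25, 12.25, 8.25, 7.0]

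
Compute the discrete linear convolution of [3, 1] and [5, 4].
y[0] = 3×5 = 15; y[1] = 3×4 + 1×5 = 17; y[2] = 1×4 = 4

[15, 17, 4]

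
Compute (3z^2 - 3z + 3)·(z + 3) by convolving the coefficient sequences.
Ascending coefficients: a = [3, -3, 3], b = [3, 1]. c[0] = 3×3 = 9; c[1] = 3×1 + -3×3 = -6; c[2] = -3×1 + 3×3 = 6; c[3] = 3×1 = 3. Result coefficients: [9, -6, 6, 3] → 3z^3 + 6z^2 - 6z + 9

3z^3 + 6z^2 - 6z + 9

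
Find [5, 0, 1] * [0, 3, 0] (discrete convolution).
y[0] = 5×0 = 0; y[1] = 5×3 + 0×0 = 15; y[2] = 5×0 + 0×3 + 1×0 = 0; y[3] = 0×0 + 1×3 = 3; y[4] = 1×0 = 0

[0, 15, 0, 3, 0]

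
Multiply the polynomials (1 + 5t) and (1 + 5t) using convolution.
Ascending coefficients: a = [1, 5], b = [1, 5]. c[0] = 1×1 = 1; c[1] = 1×5 + 5×1 = 10; c[2] = 5×5 = 25. Result coefficients: [1, 10, 25] → 1 + 10t + 25t^2

1 + 10t + 25t^2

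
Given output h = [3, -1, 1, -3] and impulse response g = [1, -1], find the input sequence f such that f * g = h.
Deconvolve h=[3, -1, 1, -3] by g=[1, -1]. Since g[0]=1, solve forward: f[0] = h[0] / 1 = 3; f[1] = (h[1] - 3×-1) / 1 = 2; f[2] = (h[2] - 2×-1) / 1 = 3. So f = [3, 2, 3]. Check by forward convolution: h[0] = 3×1 = 3; h[1] = 3×-1 + 2×1 = -1; h[2] = 2×-1 + 3×1 = 1; h[3] = 3×-1 = -3

[3, 2, 3]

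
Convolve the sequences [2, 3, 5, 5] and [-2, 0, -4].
y[0] = 2×-2 = -4; y[1] = 2×0 + 3×-2 = -6; y[2] = 2×-4 + 3×0 + 5×-2 = -18; y[3] = 3×-4 + 5×0 + 5×-2 = -22; y[4] = 5×-4 + 5×0 = -20; y[5] = 5×-4 = -20

[-4, -6, -18, -22, -20, -20]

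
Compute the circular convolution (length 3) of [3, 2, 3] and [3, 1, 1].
Use y[k] = Σ_j u[j]·v[(k-j) mod 3]. y[0] = 3×3 + 2×1 + 3×1 = 14; y[1] = 3×1 + 2×3 + 3×1 = 12; y[2] = 3×1 + 2×1 + 3×3 = 14. Result: [14, 12, 14]

[14, 12, 14]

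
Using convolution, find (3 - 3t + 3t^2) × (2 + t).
Ascending coefficients: a = [3, -3, 3], b = [2, 1]. c[0] = 3×2 = 6; c[1] = 3×1 + -3×2 = -3; c[2] = -3×1 + 3×2 = 3; c[3] = 3×1 = 3. Result coefficients: [6, -3, 3, 3] → 6 - 3t + 3t^2 + 3t^3

6 - 3t + 3t^2 + 3t^3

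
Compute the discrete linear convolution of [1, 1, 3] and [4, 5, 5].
y[0] = 1×4 = 4; y[1] = 1×5 + 1×4 = 9; y[2] = 1×5 + 1×5 + 3×4 = 22; y[3] = 1×5 + 3×5 = 20; y[4] = 3×5 = 15

[4, 9, 22, 20, 15]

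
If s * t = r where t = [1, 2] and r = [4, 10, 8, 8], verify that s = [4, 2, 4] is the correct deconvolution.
Forward-compute [4, 2, 4] * [1, 2]: r[0] = 4×1 = 4; r[1] = 4×2 + 2×1 = 10; r[2] = 2×2 + 4×1 = 8; r[3] = 4×2 = 8 → [4, 10, 8, 8]. Matches given r = [4, 10, 8, 8], so verified.

Verified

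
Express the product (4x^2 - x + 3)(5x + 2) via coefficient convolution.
Ascending coefficients: a = [3, -1, 4], b = [2, 5]. c[0] = 3×2 = 6; c[1] = 3×5 + -1×2 = 13; c[2] = -1×5 + 4×2 = 3; c[3] = 4×5 = 20. Result coefficients: [6, 13, 3, 20] → 20x^3 + 3x^2 + 13x + 6

20x^3 + 3x^2 + 13x + 6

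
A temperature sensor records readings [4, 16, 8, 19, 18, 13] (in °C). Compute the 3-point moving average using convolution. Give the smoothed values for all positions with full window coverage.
3-point moving average kernel = [1, 1, 1]. Apply in 'valid' mode (full window coverage): avg[0] = (4 + 16 + 8) / 3 = 9.33; avg[1] = (16 + 8 + 19) / 3 = 14.33; avg[2] = (8 + 19 + 18) / 3 = 15.0; avg[3] = (19 + 18 + 13) / 3 = 16.67. Smoothed values: [9.33, 14.33, 15.0, 16.67]

[9.33, 14.33, 15.0, 16.67]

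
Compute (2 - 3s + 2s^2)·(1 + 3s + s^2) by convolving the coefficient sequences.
Ascending coefficients: a = [2, -3, 2], b = [1, 3, 1]. c[0] = 2×1 = 2; c[1] = 2×3 + -3×1 = 3; c[2] = 2×1 + -3×3 + 2×1 = -5; c[3] = -3×1 + 2×3 = 3; c[4] = 2×1 = 2. Result coefficients: [2, 3, -5, 3, 2] → 2 + 3s - 5s^2 + 3s^3 + 2s^4

2 + 3s - 5s^2 + 3s^3 + 2s^4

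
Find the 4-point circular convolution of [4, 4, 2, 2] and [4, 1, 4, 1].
Use y[k] = Σ_j x[j]·h[(k-j) mod 4]. y[0] = 4×4 + 4×1 + 2×4 + 2×1 = 30; y[1] = 4×1 + 4×4 + 2×1 + 2×4 = 30; y[2] = 4×4 + 4×1 + 2×4 + 2×1 = 30; y[3] = 4×1 + 4×4 + 2×1 + 2×4 = 30. Result: [30, 30, 30, 30]

[30, 30, 30, 30]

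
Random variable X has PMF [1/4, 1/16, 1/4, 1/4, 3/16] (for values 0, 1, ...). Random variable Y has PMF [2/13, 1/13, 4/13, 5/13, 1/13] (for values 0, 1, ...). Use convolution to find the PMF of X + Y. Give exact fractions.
P(X+Y=k) = Σ_i P(X=i)·P(Y=k-i) — a convolution of [1/4, 1/16, 1/4, 1/4, 3/16] and [2/13, 1/13, 4/13, 5/13, 1/13]. P(X+Y=0) = (1/4)×(2/13) = 1/26; P(X+Y=1) = (1/4)×(1/13) + (1/16)×(2/13) = 1/52 + 1/104 = 3/104; P(X+Y=2) = (1/4)×(4/13) + (1/16)×(1/13) + (1/4)×(2/13) = 1/13 + 1/208 + 1/26 = 25/208; P(X+Y=3) = (1/4)×(5/13) + (1/16)×(4/13) + (1/4)×(1/13) + (1/4)×(2/13) = 5/52 + 1/52 + 1/52 + 1/26 = 9/52; P(X+Y=4) = (1/4)×(1/13) + (1/16)×(5/13) + (1/4)×(4/13) + (1/4)×(1/13) + (3/16)×(2/13) = 1/52 + 5/208 + 1/13 + 1/52 + 3/104 = 35/208; P(X+Y=5) = (1/16)×(1/13) + (1/4)×(5/13) + (1/4)×(4/13) + (3/16)×(1/13) = 1/208 + 5/52 + 1/13 + 3/208 = 5/26; P(X+Y=6) = (1/4)×(1/13) + (1/4)×(5/13) + (3/16)×(4/13) = 1/52 + 5/52 + 3/52 = 9/52; P(X+Y=7) = (1/4)×(1/13) + (3/16)×(5/13) = 1/52 + 15/208 = 19/208; P(X+Y=8) = (3/16)×(1/13) = 3/208. PMF: [1/26, 3/104, 25/208, 9/52, 35/208, 5/26, 9/52, 19/208, 3/208] (sums to 1 ✓)

[1/26, 3/104, 25/208, 9/52, 35/208, 5/26, 9/52, 19/208, 3/208]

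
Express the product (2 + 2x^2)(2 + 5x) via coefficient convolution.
Ascending coefficients: a = [2, 0, 2], b = [2, 5]. c[0] = 2×2 = 4; c[1] = 2×5 + 0×2 = 10; c[2] = 0×5 + 2×2 = 4; c[3] = 2×5 = 10. Result coefficients: [4, 10, 4, 10] → 4 + 10x + 4x^2 + 10x^3

4 + 10x + 4x^2 + 10x^3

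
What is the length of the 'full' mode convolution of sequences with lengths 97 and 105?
Linear/full convolution length: m + n - 1 = 97 + 105 - 1 = 201

201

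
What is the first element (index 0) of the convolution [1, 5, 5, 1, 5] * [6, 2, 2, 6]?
Use y[k] = Σ_i a[i]·b[k-i] at k=0. y[0] = 1×6 = 6

6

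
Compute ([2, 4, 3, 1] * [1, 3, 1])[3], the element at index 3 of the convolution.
Use y[k] = Σ_i a[i]·b[k-i] at k=3. y[3] = 4×1 + 3×3 + 1×1 = 14

14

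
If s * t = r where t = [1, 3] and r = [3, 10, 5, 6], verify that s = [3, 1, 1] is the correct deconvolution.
Forward-compute [3, 1, 1] * [1, 3]: r[0] = 3×1 = 3; r[1] = 3×3 + 1×1 = 10; r[2] = 1×3 + 1×1 = 4; r[3] = 1×3 = 3 → [3, 10, 4, 3]. Does not match given r = [3, 10, 5, 6].

Not verified. [3, 1, 1] * [1, 3] = [3, 10, 4, 3], which differs from [3, 10, 5, 6] at index 2.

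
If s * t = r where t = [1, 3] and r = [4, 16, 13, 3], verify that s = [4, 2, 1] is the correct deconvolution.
Forward-compute [4, 2, 1] * [1, 3]: r[0] = 4×1 = 4; r[1] = 4×3 + 2×1 = 14; r[2] = 2×3 + 1×1 = 7; r[3] = 1×3 = 3 → [4, 14, 7, 3]. Does not match given r = [4, 16, 13, 3].

Not verified. [4, 2, 1] * [1, 3] = [4, 14, 7, 3], which differs from [4, 16, 13, 3] at index 1.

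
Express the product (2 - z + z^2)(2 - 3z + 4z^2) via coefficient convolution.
Ascending coefficients: a = [2, -1, 1], b = [2, -3, 4]. c[0] = 2×2 = 4; c[1] = 2×-3 + -1×2 = -8; c[2] = 2×4 + -1×-3 + 1×2 = 13; c[3] = -1×4 + 1×-3 = -7; c[4] = 1×4 = 4. Result coefficients: [4, -8, 13, -7, 4] → 4 - 8z + 13z^2 - 7z^3 + 4z^4

4 - 8z + 13z^2 - 7z^3 + 4z^4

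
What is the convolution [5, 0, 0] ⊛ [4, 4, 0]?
y[0] = 5×4 = 20; y[1] = 5×4 + 0×4 = 20; y[2] = 5×0 + 0×4 + 0×4 = 0; y[3] = 0×0 + 0×4 = 0; y[4] = 0×0 = 0

[20, 20, 0, 0, 0]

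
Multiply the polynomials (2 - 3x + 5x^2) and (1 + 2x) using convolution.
Ascending coefficients: a = [2, -3, 5], b = [1, 2]. c[0] = 2×1 = 2; c[1] = 2×2 + -3×1 = 1; c[2] = -3×2 + 5×1 = -1; c[3] = 5×2 = 10. Result coefficients: [2, 1, -1, 10] → 2 + x - x^2 + 10x^3

2 + x - x^2 + 10x^3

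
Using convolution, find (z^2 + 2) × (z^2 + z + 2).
Ascending coefficients: a = [2, 0, 1], b = [2, 1, 1]. c[0] = 2×2 = 4; c[1] = 2×1 + 0×2 = 2; c[2] = 2×1 + 0×1 + 1×2 = 4; c[3] = 0×1 + 1×1 = 1; c[4] = 1×1 = 1. Result coefficients: [4, 2, 4, 1, 1] → z^4 + z^3 + 4z^2 + 2z + 4

z^4 + z^3 + 4z^2 + 2z + 4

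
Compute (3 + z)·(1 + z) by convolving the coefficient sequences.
Ascending coefficients: a = [3, 1], b = [1, 1]. c[0] = 3×1 = 3; c[1] = 3×1 + 1×1 = 4; c[2] = 1×1 = 1. Result coefficients: [3, 4, 1] → 3 + 4z + z^2

3 + 4z + z^2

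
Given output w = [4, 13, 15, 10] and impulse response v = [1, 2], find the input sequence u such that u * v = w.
Deconvolve w=[4, 13, 15, 10] by v=[1, 2]. Since v[0]=1, solve forward: u[0] = w[0] / 1 = 4; u[1] = (w[1] - 4×2) / 1 = 5; u[2] = (w[2] - 5×2) / 1 = 5. So u = [4, 5, 5]. Check by forward convolution: w[0] = 4×1 = 4; w[1] = 4×2 + 5×1 = 13; w[2] = 5×2 + 5×1 = 15; w[3] = 5×2 = 10

[4, 5, 5]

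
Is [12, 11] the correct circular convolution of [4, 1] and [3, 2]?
Recompute circular convolution of [4, 1] and [3, 2]: y[0] = 4×3 + 1×2 = 14; y[1] = 4×2 + 1×3 = 11 → [14, 11]. Compare to given [12, 11]: they differ at index 0: given 12, correct 14, so answer: No

No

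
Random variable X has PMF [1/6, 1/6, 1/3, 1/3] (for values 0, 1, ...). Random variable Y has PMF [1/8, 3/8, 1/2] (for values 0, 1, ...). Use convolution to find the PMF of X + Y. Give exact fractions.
P(X+Y=k) = Σ_i P(X=i)·P(Y=k-i) — a convolution of [1/6, 1/6, 1/3, 1/3] and [1/8, 3/8, 1/2]. P(X+Y=0) = (1/6)×(1/8) = 1/48; P(X+Y=1) = (1/6)×(3/8) + (1/6)×(1/8) = 1/16 + 1/48 = 1/12; P(X+Y=2) = (1/6)×(1/2) + (1/6)×(3/8) + (1/3)×(1/8) = 1/12 + 1/16 + 1/24 = 3/16; P(X+Y=3) = (1/6)×(1/2) + (1/3)×(3/8) + (1/3)×(1/8) = 1/12 + 1/8 + 1/24 = 1/4; P(X+Y=4) = (1/3)×(1/2) + (1/3)×(3/8) = 1/6 + 1/8 = 7/24; P(X+Y=5) = (1/3)×(1/2) = 1/6. PMF: [1/48, 1/12, 3/16, 1/4, 7/24, 1/6] (sums to 1 ✓)

[1/48, 1/12, 3/16, 1/4, 7/24, 1/6]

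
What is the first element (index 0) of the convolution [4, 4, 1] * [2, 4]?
Use y[k] = Σ_i a[i]·b[k-i] at k=0. y[0] = 4×2 = 8

8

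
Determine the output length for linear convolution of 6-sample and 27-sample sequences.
Linear/full convolution length: m + n - 1 = 6 + 27 - 1 = 32

32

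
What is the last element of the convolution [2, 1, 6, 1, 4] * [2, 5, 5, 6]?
Use y[k] = Σ_i a[i]·b[k-i] at k=7. y[7] = 4×6 = 24

24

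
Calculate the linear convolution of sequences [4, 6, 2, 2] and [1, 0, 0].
y[0] = 4×1 = 4; y[1] = 4×0 + 6×1 = 6; y[2] = 4×0 + 6×0 + 2×1 = 2; y[3] = 6×0 + 2×0 + 2×1 = 2; y[4] = 2×0 + 2×0 = 0; y[5] = 2×0 = 0

[4, 6, 2, 2, 0, 0]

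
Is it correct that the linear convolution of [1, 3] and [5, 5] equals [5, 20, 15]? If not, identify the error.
Recompute linear convolution of [1, 3] and [5, 5]: y[0] = 1×5 = 5; y[1] = 1×5 + 3×5 = 20; y[2] = 3×5 = 15 → [5, 20, 15]. Given [5, 20, 15] matches, so answer: Yes

Yes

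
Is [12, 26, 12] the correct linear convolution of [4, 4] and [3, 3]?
Recompute linear convolution of [4, 4] and [3, 3]: y[0] = 4×3 = 12; y[1] = 4×3 + 4×3 = 24; y[2] = 4×3 = 12 → [12, 24, 12]. Compare to given [12, 26, 12]: they differ at index 1: given 26, correct 24, so answer: No

No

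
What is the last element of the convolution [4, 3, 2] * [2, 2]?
Use y[k] = Σ_i a[i]·b[k-i] at k=3. y[3] = 2×2 = 4

4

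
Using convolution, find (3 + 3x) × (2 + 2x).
Ascending coefficients: a = [3, 3], b = [2, 2]. c[0] = 3×2 = 6; c[1] = 3×2 + 3×2 = 12; c[2] = 3×2 = 6. Result coefficients: [6, 12, 6] → 6 + 12x + 6x^2

6 + 12x + 6x^2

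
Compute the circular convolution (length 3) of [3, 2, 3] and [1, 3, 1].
Use y[k] = Σ_j x[j]·h[(k-j) mod 3]. y[0] = 3×1 + 2×1 + 3×3 = 14; y[1] = 3×3 + 2×1 + 3×1 = 14; y[2] = 3×1 + 2×3 + 3×1 = 12. Result: [14, 14, 12]

[14, 14, 12]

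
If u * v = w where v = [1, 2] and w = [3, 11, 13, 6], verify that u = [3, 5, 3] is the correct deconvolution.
Forward-compute [3, 5, 3] * [1, 2]: w[0] = 3×1 = 3; w[1] = 3×2 + 5×1 = 11; w[2] = 5×2 + 3×1 = 13; w[3] = 3×2 = 6 → [3, 11, 13, 6]. Matches given w = [3, 11, 13, 6], so verified.

Verified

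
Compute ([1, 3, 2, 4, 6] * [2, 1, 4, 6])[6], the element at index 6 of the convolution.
Use y[k] = Σ_i a[i]·b[k-i] at k=6. y[6] = 4×6 + 6×4 = 48

48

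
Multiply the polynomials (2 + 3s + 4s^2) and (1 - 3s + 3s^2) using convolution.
Ascending coefficients: a = [2, 3, 4], b = [1, -3, 3]. c[0] = 2×1 = 2; c[1] = 2×-3 + 3×1 = -3; c[2] = 2×3 + 3×-3 + 4×1 = 1; c[3] = 3×3 + 4×-3 = -3; c[4] = 4×3 = 12. Result coefficients: [2, -3, 1, -3, 12] → 2 - 3s + s^2 - 3s^3 + 12s^4

2 - 3s + s^2 - 3s^3 + 12s^4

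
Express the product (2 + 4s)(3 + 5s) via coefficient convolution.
Ascending coefficients: a = [2, 4], b = [3, 5]. c[0] = 2×3 = 6; c[1] = 2×5 + 4×3 = 22; c[2] = 4×5 = 20. Result coefficients: [6, 22, 20] → 6 + 22s + 20s^2

6 + 22s + 20s^2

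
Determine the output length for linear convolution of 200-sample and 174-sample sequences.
Linear/full convolution length: m + n - 1 = 200 + 174 - 1 = 373

373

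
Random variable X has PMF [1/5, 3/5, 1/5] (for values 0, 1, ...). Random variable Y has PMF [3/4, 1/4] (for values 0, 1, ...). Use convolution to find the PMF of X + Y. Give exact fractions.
P(X+Y=k) = Σ_i P(X=i)·P(Y=k-i) — a convolution of [1/5, 3/5, 1/5] and [3/4, 1/4]. P(X+Y=0) = (1/5)×(3/4) = 3/20; P(X+Y=1) = (1/5)×(1/4) + (3/5)×(3/4) = 1/20 + 9/20 = 1/2; P(X+Y=2) = (3/5)×(1/4) + (1/5)×(3/4) = 3/20 + 3/20 = 3/10; P(X+Y=3) = (1/5)×(1/4) = 1/20. PMF: [3/20, 1/2, 3/10, 1/20] (sums to 1 ✓)

[3/20, 1/2, 3/10, 1/20]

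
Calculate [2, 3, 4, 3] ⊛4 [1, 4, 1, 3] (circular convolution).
Use y[k] = Σ_j s[j]·t[(k-j) mod 4]. y[0] = 2×1 + 3×3 + 4×1 + 3×4 = 27; y[1] = 2×4 + 3×1 + 4×3 + 3×1 = 26; y[2] = 2×1 + 3×4 + 4×1 + 3×3 = 27; y[3] = 2×3 + 3×1 + 4×4 + 3×1 = 28. Result: [27, 26, 27, 28]

[27, 26, 27, 28]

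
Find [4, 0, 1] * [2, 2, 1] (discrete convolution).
y[0] = 4×2 = 8; y[1] = 4×2 + 0×2 = 8; y[2] = 4×1 + 0×2 + 1×2 = 6; y[3] = 0×1 + 1×2 = 2; y[4] = 1×1 = 1

[8, 8, 6, 2, 1]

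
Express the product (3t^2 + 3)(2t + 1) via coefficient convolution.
Ascending coefficients: a = [3, 0, 3], b = [1, 2]. c[0] = 3×1 = 3; c[1] = 3×2 + 0×1 = 6; c[2] = 0×2 + 3×1 = 3; c[3] = 3×2 = 6. Result coefficients: [3, 6, 3, 6] → 6t^3 + 3t^2 + 6t + 3

6t^3 + 3t^2 + 6t + 3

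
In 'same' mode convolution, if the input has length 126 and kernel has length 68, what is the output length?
'Same' mode returns an output with the same length as the input: 126

126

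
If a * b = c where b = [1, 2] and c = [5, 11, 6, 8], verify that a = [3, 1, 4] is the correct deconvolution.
Forward-compute [3, 1, 4] * [1, 2]: c[0] = 3×1 = 3; c[1] = 3×2 + 1×1 = 7; c[2] = 1×2 + 4×1 = 6; c[3] = 4×2 = 8 → [3, 7, 6, 8]. Does not match given c = [5, 11, 6, 8].

Not verified. [3, 1, 4] * [1, 2] = [3, 7, 6, 8], which differs from [5, 11, 6, 8] at index 0.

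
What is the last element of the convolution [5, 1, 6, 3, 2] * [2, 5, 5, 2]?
Use y[k] = Σ_i a[i]·b[k-i] at k=7. y[7] = 2×2 = 4

4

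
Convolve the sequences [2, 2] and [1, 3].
y[0] = 2×1 = 2; y[1] = 2×3 + 2×1 = 8; y[2] = 2×3 = 6

[2, 8, 6]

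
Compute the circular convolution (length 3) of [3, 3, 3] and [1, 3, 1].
Use y[k] = Σ_j a[j]·b[(k-j) mod 3]. y[0] = 3×1 + 3×1 + 3×3 = 15; y[1] = 3×3 + 3×1 + 3×1 = 15; y[2] = 3×1 + 3×3 + 3×1 = 15. Result: [15, 15, 15]

[15, 15, 15]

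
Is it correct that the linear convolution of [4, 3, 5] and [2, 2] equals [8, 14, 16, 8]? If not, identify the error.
Recompute linear convolution of [4, 3, 5] and [2, 2]: y[0] = 4×2 = 8; y[1] = 4×2 + 3×2 = 14; y[2] = 3×2 + 5×2 = 16; y[3] = 5×2 = 10 → [8, 14, 16, 10]. Compare to given [8, 14, 16, 8]: they differ at index 3: given 8, correct 10, so answer: No

No. Error at index 3: given 8, correct 10.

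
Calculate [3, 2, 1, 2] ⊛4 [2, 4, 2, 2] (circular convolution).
Use y[k] = Σ_j x[j]·h[(k-j) mod 4]. y[0] = 3×2 + 2×2 + 1×2 + 2×4 = 20; y[1] = 3×4 + 2×2 + 1×2 + 2×2 = 22; y[2] = 3×2 + 2×4 + 1×2 + 2×2 = 20; y[3] = 3×2 + 2×2 + 1×4 + 2×2 = 18. Result: [20, 22, 20, 18]

[20, 22, 20, 18]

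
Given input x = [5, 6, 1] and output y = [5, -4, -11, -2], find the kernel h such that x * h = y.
Output length 4 = len(x) + len(h) - 1 ⇒ len(h) = 2. Solve h forward using h[k] = (y[k] - Σ_{i≥1} x[i]·h[k-i]) / x[0]: h[0] = y[0] / x[0] = 5 / 5 = 1; h[1] = (y[1] - 6×1) / x[0] = (-4 - 6×1) / 5 = -2. So h = [1, -2]. Forward-check [5, 6, 1] * [1, -2]: y[0] = 5×1 = 5; y[1] = 5×-2 + 6×1 = -4; y[2] = 6×-2 + 1×1 = -11; y[3] = 1×-2 = -2 → [5, -4, -11, -2] ✓

[1, -2]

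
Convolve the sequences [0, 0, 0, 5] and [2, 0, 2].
y[0] = 0×2 = 0; y[1] = 0×0 + 0×2 = 0; y[2] = 0×2 + 0×0 + 0×2 = 0; y[3] = 0×2 + 0×0 + 5×2 = 10; y[4] = 0×2 + 5×0 = 0; y[5] = 5×2 = 10

[0, 0, 0, 10, 0, 10]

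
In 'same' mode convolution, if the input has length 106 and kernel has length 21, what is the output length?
'Same' mode returns an output with the same length as the input: 106

106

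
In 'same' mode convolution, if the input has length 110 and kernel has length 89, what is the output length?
'Same' mode returns an output with the same length as the input: 110

110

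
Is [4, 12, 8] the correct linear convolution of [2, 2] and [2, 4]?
Recompute linear convolution of [2, 2] and [2, 4]: y[0] = 2×2 = 4; y[1] = 2×4 + 2×2 = 12; y[2] = 2×4 = 8 → [4, 12, 8]. Given [4, 12, 8] matches, so answer: Yes

Yes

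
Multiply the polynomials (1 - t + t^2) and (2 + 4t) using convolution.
Ascending coefficients: a = [1, -1, 1], b = [2, 4]. c[0] = 1×2 = 2; c[1] = 1×4 + -1×2 = 2; c[2] = -1×4 + 1×2 = -2; c[3] = 1×4 = 4. Result coefficients: [2, 2, -2, 4] → 2 + 2t - 2t^2 + 4t^3

2 + 2t - 2t^2 + 4t^3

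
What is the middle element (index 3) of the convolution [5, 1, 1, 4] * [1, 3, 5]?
Use y[k] = Σ_i a[i]·b[k-i] at k=3. y[3] = 1×5 + 1×3 + 4×1 = 12

12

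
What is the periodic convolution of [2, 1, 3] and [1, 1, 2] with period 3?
Use y[k] = Σ_j u[j]·v[(k-j) mod 3]. y[0] = 2×1 + 1×2 + 3×1 = 7; y[1] = 2×1 + 1×1 + 3×2 = 9; y[2] = 2×2 + 1×1 + 3×1 = 8. Result: [7, 9, 8]

[7, 9, 8]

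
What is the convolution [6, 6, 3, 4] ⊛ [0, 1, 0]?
y[0] = 6×0 = 0; y[1] = 6×1 + 6×0 = 6; y[2] = 6×0 + 6×1 + 3×0 = 6; y[3] = 6×0 + 3×1 + 4×0 = 3; y[4] = 3×0 + 4×1 = 4; y[5] = 4×0 = 0

[0, 6, 6, 3, 4, 0]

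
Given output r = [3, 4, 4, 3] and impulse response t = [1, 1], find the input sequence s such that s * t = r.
Deconvolve r=[3, 4, 4, 3] by t=[1, 1]. Since t[0]=1, solve forward: s[0] = r[0] / 1 = 3; s[1] = (r[1] - 3×1) / 1 = 1; s[2] = (r[2] - 1×1) / 1 = 3. So s = [3, 1, 3]. Check by forward convolution: r[0] = 3×1 = 3; r[1] = 3×1 + 1×1 = 4; r[2] = 1×1 + 3×1 = 4; r[3] = 3×1 = 3

[3, 1, 3]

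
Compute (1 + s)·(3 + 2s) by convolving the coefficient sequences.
Ascending coefficients: a = [1, 1], b = [3, 2]. c[0] = 1×3 = 3; c[1] = 1×2 + 1×3 = 5; c[2] = 1×2 = 2. Result coefficients: [3, 5, 2] → 3 + 5s + 2s^2

3 + 5s + 2s^2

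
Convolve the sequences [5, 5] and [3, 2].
y[0] = 5×3 = 15; y[1] = 5×2 + 5×3 = 25; y[2] = 5×2 = 10

[15, 25, 10]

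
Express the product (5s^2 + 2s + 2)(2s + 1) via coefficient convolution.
Ascending coefficients: a = [2, 2, 5], b = [1, 2]. c[0] = 2×1 = 2; c[1] = 2×2 + 2×1 = 6; c[2] = 2×2 + 5×1 = 9; c[3] = 5×2 = 10. Result coefficients: [2, 6, 9, 10] → 10s^3 + 9s^2 + 6s + 2

10s^3 + 9s^2 + 6s + 2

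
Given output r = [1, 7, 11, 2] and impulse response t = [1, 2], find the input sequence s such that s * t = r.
Deconvolve r=[1, 7, 11, 2] by t=[1, 2]. Since t[0]=1, solve forward: s[0] = r[0] / 1 = 1; s[1] = (r[1] - 1×2) / 1 = 5; s[2] = (r[2] - 5×2) / 1 = 1. So s = [1, 5, 1]. Check by forward convolution: r[0] = 1×1 = 1; r[1] = 1×2 + 5×1 = 7; r[2] = 5×2 + 1×1 = 11; r[3] = 1×2 = 2

[1, 5, 1]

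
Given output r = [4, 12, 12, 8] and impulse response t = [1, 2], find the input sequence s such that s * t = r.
Deconvolve r=[4, 12, 12, 8] by t=[1, 2]. Since t[0]=1, solve forward: s[0] = r[0] / 1 = 4; s[1] = (r[1] - 4×2) / 1 = 4; s[2] = (r[2] - 4×2) / 1 = 4. So s = [4, 4, 4]. Check by forward convolution: r[0] = 4×1 = 4; r[1] = 4×2 + 4×1 = 12; r[2] = 4×2 + 4×1 = 12; r[3] = 4×2 = 8

[4, 4, 4]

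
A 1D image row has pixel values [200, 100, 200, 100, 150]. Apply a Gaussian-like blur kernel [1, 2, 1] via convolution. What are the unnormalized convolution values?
Convolve image row [200, 100, 200, 100, 150] with kernel [1, 2, 1]: y[0] = 200×1 = 200; y[1] = 200×2 + 100×1 = 500; y[2] = 200×1 + 100×2 + 200×1 = 600; y[3] = 100×1 + 200×2 + 100×1 = 600; y[4] = 200×1 + 100×2 + 150×1 = 550; y[5] = 100×1 + 150×2 = 400; y[6] = 150×1 = 150 → [200, 500, 600, 600, 550, 400, 150]. Normalization factor = sum(kernel) = 4.

[200, 500, 600, 600, 550, 400, 150]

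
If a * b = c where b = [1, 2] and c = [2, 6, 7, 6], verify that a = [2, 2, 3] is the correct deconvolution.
Forward-compute [2, 2, 3] * [1, 2]: c[0] = 2×1 = 2; c[1] = 2×2 + 2×1 = 6; c[2] = 2×2 + 3×1 = 7; c[3] = 3×2 = 6 → [2, 6, 7, 6]. Matches given c = [2, 6, 7, 6], so verified.

Verified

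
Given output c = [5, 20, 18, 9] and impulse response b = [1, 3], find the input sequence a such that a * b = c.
Deconvolve c=[5, 20, 18, 9] by b=[1, 3]. Since b[0]=1, solve forward: a[0] = c[0] / 1 = 5; a[1] = (c[1] - 5×3) / 1 = 5; a[2] = (c[2] - 5×3) / 1 = 3. So a = [5, 5, 3]. Check by forward convolution: c[0] = 5×1 = 5; c[1] = 5×3 + 5×1 = 20; c[2] = 5×3 + 3×1 = 18; c[3] = 3×3 = 9

[5, 5, 3]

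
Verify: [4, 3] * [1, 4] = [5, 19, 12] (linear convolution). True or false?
Recompute linear convolution of [4, 3] and [1, 4]: y[0] = 4×1 = 4; y[1] = 4×4 + 3×1 = 19; y[2] = 3×4 = 12 → [4, 19, 12]. Compare to given [5, 19, 12]: they differ at index 0: given 5, correct 4, so answer: No

No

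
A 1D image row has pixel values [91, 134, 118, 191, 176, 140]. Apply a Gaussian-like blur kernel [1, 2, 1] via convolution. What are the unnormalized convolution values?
Convolve image row [91, 134, 118, 191, 176, 140] with kernel [1, 2, 1]: y[0] = 91×1 = 91; y[1] = 91×2 + 134×1 = 316; y[2] = 91×1 + 134×2 + 118×1 = 477; y[3] = 134×1 + 118×2 + 191×1 = 561; y[4] = 118×1 + 191×2 + 176×1 = 676; y[5] = 191×1 + 176×2 + 140×1 = 683; y[6] = 176×1 + 140×2 = 456; y[7] = 140×1 = 140 → [91, 316, 477, 561, 676, 683, 456, 140]. Normalization factor = sum(kernel) = 4.

[91, 316, 477, 561, 676, 683, 456, 140]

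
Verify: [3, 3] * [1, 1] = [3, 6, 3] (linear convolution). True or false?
Recompute linear convolution of [3, 3] and [1, 1]: y[0] = 3×1 = 3; y[1] = 3×1 + 3×1 = 6; y[2] = 3×1 = 3 → [3, 6, 3]. Given [3, 6, 3] matches, so answer: Yes

Yes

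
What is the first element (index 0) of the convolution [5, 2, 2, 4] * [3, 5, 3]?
Use y[k] = Σ_i a[i]·b[k-i] at k=0. y[0] = 5×3 = 15

15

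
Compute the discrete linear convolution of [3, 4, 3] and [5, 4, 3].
y[0] = 3×5 = 15; y[1] = 3×4 + 4×5 = 32; y[2] = 3×3 + 4×4 + 3×5 = 40; y[3] = 4×3 + 3×4 = 24; y[4] = 3×3 = 9

[15, 32, 40, 24, 9]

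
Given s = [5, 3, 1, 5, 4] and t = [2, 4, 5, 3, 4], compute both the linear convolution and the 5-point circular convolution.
Linear: y_lin[0] = 5×2 = 10; y_lin[1] = 5×4 + 3×2 = 26; y_lin[2] = 5×5 + 3×4 + 1×2 = 39; y_lin[3] = 5×3 + 3×5 + 1×4 + 5×2 = 44; y_lin[4] = 5×4 + 3×3 + 1×5 + 5×4 + 4×2 = 62; y_lin[5] = 3×4 + 1×3 + 5×5 + 4×4 = 56; y_lin[6] = 1×4 + 5×3 + 4×5 = 39; y_lin[7] = 5×4 + 4×3 = 32; y_lin[8] = 4×4 = 16 → [10, 26, 39, 44, 62, 56, 39, 32, 16]. Circular (length 5): y[0] = 5×2 + 3×4 + 1×3 + 5×5 + 4×4 = 66; y[1] = 5×4 + 3×2 + 1×4 + 5×3 + 4×5 = 65; y[2] = 5×5 + 3×4 + 1×2 + 5×4 + 4×3 = 71; y[3] = 5×3 + 3×5 + 1×4 + 5×2 + 4×4 = 60; y[4] = 5×4 + 3×3 + 1×5 + 5×4 + 4×2 = 62 → [66, 65, 71, 60, 62]

Linear: [10, 26, 39, 44, 62, 56, 39, 32, 16], Circular: [66, 65, 71, 60, 62]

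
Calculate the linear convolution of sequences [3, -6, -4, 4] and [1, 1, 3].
y[0] = 3×1 = 3; y[1] = 3×1 + -6×1 = -3; y[2] = 3×3 + -6×1 + -4×1 = -1; y[3] = -6×3 + -4×1 + 4×1 = -18; y[4] = -4×3 + 4×1 = -8; y[5] = 4×3 = 12

[3, -3, -1, -18, -8, 12]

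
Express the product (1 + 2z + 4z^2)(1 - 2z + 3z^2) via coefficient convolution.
Ascending coefficients: a = [1, 2, 4], b = [1, -2, 3]. c[0] = 1×1 = 1; c[1] = 1×-2 + 2×1 = 0; c[2] = 1×3 + 2×-2 + 4×1 = 3; c[3] = 2×3 + 4×-2 = -2; c[4] = 4×3 = 12. Result coefficients: [1, 0, 3, -2, 12] → 1 + 3z^2 - 2z^3 + 12z^4

1 + 3z^2 - 2z^3 + 12z^4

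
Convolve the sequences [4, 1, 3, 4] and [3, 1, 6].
y[0] = 4×3 = 12; y[1] = 4×1 + 1×3 = 7; y[2] = 4×6 + 1×1 + 3×3 = 34; y[3] = 1×6 + 3×1 + 4×3 = 21; y[4] = 3×6 + 4×1 = 22; y[5] = 4×6 = 24

[12, 7, 34, 21, 22, 24]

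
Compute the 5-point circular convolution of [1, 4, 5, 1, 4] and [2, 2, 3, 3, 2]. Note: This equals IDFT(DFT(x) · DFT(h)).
Either evaluate y[k] = Σ_j x[j]·h[(k-j) mod 5] directly, or use IDFT(DFT(x) · DFT(h)). y[0] = 1×2 + 4×2 + 5×3 + 1×3 + 4×2 = 36; y[1] = 1×2 + 4×2 + 5×2 + 1×3 + 4×3 = 35; y[2] = 1×3 + 4×2 + 5×2 + 1×2 + 4×3 = 35; y[3] = 1×3 + 4×3 + 5×2 + 1×2 + 4×2 = 35; y[4] = 1×2 + 4×3 + 5×3 + 1×2 + 4×2 = 39. Result: [36, 35, 35, 35, 39]

[36, 35, 35, 35, 39]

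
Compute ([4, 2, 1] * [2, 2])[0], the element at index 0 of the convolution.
Use y[k] = Σ_i a[i]·b[k-i] at k=0. y[0] = 4×2 = 8

8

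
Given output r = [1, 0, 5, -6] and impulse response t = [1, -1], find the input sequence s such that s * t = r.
Deconvolve r=[1, 0, 5, -6] by t=[1, -1]. Since t[0]=1, solve forward: s[0] = r[0] / 1 = 1; s[1] = (r[1] - 1×-1) / 1 = 1; s[2] = (r[2] - 1×-1) / 1 = 6. So s = [1, 1, 6]. Check by forward convolution: r[0] = 1×1 = 1; r[1] = 1×-1 + 1×1 = 0; r[2] = 1×-1 + 6×1 = 5; r[3] = 6×-1 = -6

[1, 1, 6]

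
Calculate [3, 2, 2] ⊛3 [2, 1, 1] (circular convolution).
Use y[k] = Σ_j s[j]·t[(k-j) mod 3]. y[0] = 3×2 + 2×1 + 2×1 = 10; y[1] = 3×1 + 2×2 + 2×1 = 9; y[2] = 3×1 + 2×1 + 2×2 = 9. Result: [10, 9, 9]

[10, 9, 9]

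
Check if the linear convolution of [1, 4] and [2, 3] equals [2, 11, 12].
Recompute linear convolution of [1, 4] and [2, 3]: y[0] = 1×2 = 2; y[1] = 1×3 + 4×2 = 11; y[2] = 4×3 = 12 → [2, 11, 12]. Given [2, 11, 12] matches, so answer: Yes

Yes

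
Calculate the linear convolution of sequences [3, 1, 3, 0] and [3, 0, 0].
y[0] = 3×3 = 9; y[1] = 3×0 + 1×3 = 3; y[2] = 3×0 + 1×0 + 3×3 = 9; y[3] = 1×0 + 3×0 + 0×3 = 0; y[4] = 3×0 + 0×0 = 0; y[5] = 0×0 = 0

[9, 3, 9, 0, 0, 0]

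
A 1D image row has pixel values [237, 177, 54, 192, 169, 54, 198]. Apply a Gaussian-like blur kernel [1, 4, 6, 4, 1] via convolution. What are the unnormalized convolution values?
Convolve image row [237, 177, 54, 192, 169, 54, 198] with kernel [1, 4, 6, 4, 1]: y[0] = 237×1 = 237; y[1] = 237×4 + 177×1 = 1125; y[2] = 237×6 + 177×4 + 54×1 = 2184; y[3] = 237×4 + 177×6 + 54×4 + 192×1 = 2418; y[4] = 237×1 + 177×4 + 54×6 + 192×4 + 169×1 = 2206; y[5] = 177×1 + 54×4 + 192×6 + 169×4 + 54×1 = 2275; y[6] = 54×1 + 192×4 + 169×6 + 54×4 + 198×1 = 2250; y[7] = 192×1 + 169×4 + 54×6 + 198×4 = 1984; y[8] = 169×1 + 54×4 + 198×6 = 1573; y[9] = 54×1 + 198×4 = 846; y[10] = 198×1 = 198 → [237, 1125, 2184, 2418, 2206, 2275, 2250, 1984, 1573, 846, 198]. Normalization factor = sum(kernel) = 16.

[237, 1125, 2184, 2418, 2206, 2275, 2250, 1984, 1573, 846, 198]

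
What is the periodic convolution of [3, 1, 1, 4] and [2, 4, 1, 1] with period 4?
Use y[k] = Σ_j f[j]·g[(k-j) mod 4]. y[0] = 3×2 + 1×1 + 1×1 + 4×4 = 24; y[1] = 3×4 + 1×2 + 1×1 + 4×1 = 19; y[2] = 3×1 + 1×4 + 1×2 + 4×1 = 13; y[3] = 3×1 + 1×1 + 1×4 + 4×2 = 16. Result: [24, 19, 13, 16]

[24, 19, 13, 16]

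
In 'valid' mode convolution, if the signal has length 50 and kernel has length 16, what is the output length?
'Valid' mode counts only positions where the kernel fully overlaps the signal: m - n + 1 = 50 - 16 + 1 = 35

35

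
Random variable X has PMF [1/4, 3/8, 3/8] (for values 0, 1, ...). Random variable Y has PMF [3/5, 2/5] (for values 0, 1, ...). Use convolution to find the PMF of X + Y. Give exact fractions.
P(X+Y=k) = Σ_i P(X=i)·P(Y=k-i) — a convolution of [1/4, 3/8, 3/8] and [3/5, 2/5]. P(X+Y=0) = (1/4)×(3/5) = 3/20; P(X+Y=1) = (1/4)×(2/5) + (3/8)×(3/5) = 1/10 + 9/40 = 13/40; P(X+Y=2) = (3/8)×(2/5) + (3/8)×(3/5) = 3/20 + 9/40 = 3/8; P(X+Y=3) = (3/8)×(2/5) = 3/20. PMF: [3/20, 13/40, 3/8, 3/20] (sums to 1 ✓)

[3/20, 13/40, 3/8, 3/20]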